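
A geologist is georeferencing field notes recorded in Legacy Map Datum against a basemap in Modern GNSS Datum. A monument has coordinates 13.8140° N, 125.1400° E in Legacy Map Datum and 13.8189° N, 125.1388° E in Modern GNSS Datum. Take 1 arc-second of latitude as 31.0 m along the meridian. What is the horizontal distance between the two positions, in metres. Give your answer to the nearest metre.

Δφ = 13.8189° − 13.8140° = +0.0049°; Δλ = 125.1388° − 125.1400° = -0.0012°.
1° of latitude = 3600 × 31.00 = 111600 m.
ΔN = Δφ × 111600 = 546.8 m; ΔE = Δλ × 111600 × cos(13.8140°) = -0.0012 × 111600 × 0.971076 = -130.0 m.
Distance = √(ΔE² + ΔN²) = √((-130.0)² + 546.8²) = 562.1 m.

562 m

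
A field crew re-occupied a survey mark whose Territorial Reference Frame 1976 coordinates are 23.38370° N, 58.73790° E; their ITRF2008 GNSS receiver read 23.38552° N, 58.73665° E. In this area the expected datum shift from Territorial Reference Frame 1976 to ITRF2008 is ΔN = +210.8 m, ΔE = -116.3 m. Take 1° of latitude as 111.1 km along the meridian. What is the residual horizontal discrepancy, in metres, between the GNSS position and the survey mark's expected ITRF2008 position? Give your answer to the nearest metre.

Observed coordinate differences: Δφ = +0.00182°, Δλ = -0.00125°.
Converting to metres (1° lat = 111100 m, cos φ = 0.917868): observed ΔN = 202.2 m, observed ΔE = -127.5 m.
Subtracting the expected shift leaves a residual of 202.2 − (210.8) = -8.6 m north and -127.5 − (-116.3) = -11.2 m east.
Residual distance = √((-8.6)² + (-11.2)²) = 14.1 m.

14 m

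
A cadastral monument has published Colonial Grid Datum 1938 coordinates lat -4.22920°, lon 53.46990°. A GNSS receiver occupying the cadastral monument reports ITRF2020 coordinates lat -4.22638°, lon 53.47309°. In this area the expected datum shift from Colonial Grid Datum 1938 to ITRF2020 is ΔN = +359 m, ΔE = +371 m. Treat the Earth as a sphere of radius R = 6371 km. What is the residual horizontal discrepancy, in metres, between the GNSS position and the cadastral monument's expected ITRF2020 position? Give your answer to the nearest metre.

Observed coordinate differences: Δφ = +0.00282°, Δλ = +0.00319°.
Converting to metres (1° lat = 111195 m, cos φ = 0.997277): observed ΔN = 313.6 m, observed ΔE = 353.7 m.
Subtracting the expected shift leaves a residual of 313.6 − (359) = -45.4 m north and 353.7 − (371) = -17.3 m east.
Residual distance = √((-45.4)² + (-17.3)²) = 48.6 m.

49 m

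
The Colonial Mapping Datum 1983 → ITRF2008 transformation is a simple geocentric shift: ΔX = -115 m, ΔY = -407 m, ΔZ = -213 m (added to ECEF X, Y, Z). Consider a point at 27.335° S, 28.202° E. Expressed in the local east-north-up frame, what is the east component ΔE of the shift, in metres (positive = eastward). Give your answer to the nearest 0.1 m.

ΔE = -304.3 m

The local east axis at (φ, λ) is (−sin λ, cos λ, 0), so ΔE = −sin(28.202°)·(-115) + cos(28.202°)·(-407) = -304.34 m.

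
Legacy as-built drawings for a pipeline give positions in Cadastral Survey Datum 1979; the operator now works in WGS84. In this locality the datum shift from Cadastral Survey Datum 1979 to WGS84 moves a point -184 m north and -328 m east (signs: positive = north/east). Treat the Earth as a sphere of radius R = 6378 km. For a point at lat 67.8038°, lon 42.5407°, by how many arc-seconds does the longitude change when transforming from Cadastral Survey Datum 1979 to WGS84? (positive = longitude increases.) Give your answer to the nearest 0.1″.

Δλ = -28.1″

At latitude 67.8038°, cos φ = 0.377779.
One radian of longitude at latitude φ spans R cos φ, so Δλ = ΔE / (R cos φ) = -328.0 / (6378000 × 0.377779) = -1.3613e-04 rad = -28.079″.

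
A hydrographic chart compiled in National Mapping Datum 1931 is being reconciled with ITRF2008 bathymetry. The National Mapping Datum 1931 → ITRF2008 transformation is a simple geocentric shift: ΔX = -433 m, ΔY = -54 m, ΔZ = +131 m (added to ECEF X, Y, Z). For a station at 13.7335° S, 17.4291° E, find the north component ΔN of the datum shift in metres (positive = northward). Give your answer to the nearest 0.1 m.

At φ = -13.7335°, λ = 17.4291°: sin φ = -0.237406, cos φ = 0.971410, sin λ = 0.299525, cos λ = 0.954088.
ΔN = −sin φ cos λ·ΔX − sin φ sin λ·ΔY + cos φ·ΔZ = −(-0.237406)(0.954088)(-433) − (-0.237406)(0.299525)(-54) + (0.971410)(131) = 25.34 m.

ΔN = 25.3 m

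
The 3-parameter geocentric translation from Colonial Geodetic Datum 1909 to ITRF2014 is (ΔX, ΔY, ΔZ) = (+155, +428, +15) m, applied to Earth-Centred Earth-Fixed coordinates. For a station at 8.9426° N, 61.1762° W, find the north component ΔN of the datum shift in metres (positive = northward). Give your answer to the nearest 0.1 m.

The local north axis is (−sin φ cos λ, −sin φ sin λ, cos φ), giving ΔN = -11.616 + 58.288 + 14.818 = 61.49 m.

ΔN = 61.5 m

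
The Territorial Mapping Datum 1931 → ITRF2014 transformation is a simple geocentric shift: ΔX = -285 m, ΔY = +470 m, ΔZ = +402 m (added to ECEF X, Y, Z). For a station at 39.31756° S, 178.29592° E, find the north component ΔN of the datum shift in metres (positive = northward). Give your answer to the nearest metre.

The local north axis is (−sin φ cos λ, −sin φ sin λ, cos φ), giving ΔN = 180.501 + 8.856 + 311.006 = 500.36 m.

ΔN = 500 m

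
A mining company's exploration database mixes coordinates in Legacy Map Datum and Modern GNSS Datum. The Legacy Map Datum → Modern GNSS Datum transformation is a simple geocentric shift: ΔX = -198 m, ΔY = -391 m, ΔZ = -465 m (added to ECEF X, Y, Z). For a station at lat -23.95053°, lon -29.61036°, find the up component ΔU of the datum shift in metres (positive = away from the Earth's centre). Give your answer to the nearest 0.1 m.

ΔU = 208.0 m

At φ = -23.95053°, λ = -29.61036°: sin φ = -0.405948, cos φ = 0.913896, sin λ = -0.494099, cos λ = 0.869406.
ΔU = cos φ cos λ·ΔX + cos φ sin λ·ΔY + sin φ·ΔZ = (0.913896)(0.869406)(-198) + (0.913896)(-0.494099)(-391) + (-0.405948)(-465) = 208.00 m.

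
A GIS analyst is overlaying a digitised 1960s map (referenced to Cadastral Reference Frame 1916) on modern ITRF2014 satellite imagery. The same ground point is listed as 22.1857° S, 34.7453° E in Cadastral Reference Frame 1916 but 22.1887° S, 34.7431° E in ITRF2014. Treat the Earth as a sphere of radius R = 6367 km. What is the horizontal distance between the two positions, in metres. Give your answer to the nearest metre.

403 m

Δφ = -22.1887° − -22.1857° = -0.0030°; Δλ = 34.7431° − 34.7453° = -0.0022°.
1° along a meridian = πR/180 = 111125 m.
ΔN = Δφ × 111125 = -333.4 m; ΔE = Δλ × 111125 × cos(-22.1857°) = -0.0022 × 111125 × 0.925965 = -226.4 m.
Distance = √(ΔE² + ΔN²) = √((-226.4)² + (-333.4)²) = 403.0 m.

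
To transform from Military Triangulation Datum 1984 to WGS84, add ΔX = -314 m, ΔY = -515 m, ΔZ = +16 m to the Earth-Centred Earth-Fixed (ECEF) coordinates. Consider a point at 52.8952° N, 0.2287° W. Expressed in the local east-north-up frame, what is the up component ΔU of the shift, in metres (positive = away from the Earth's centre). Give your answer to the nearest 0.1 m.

ΔU = -175.4 m

At φ = 52.8952°, λ = -0.2287°: sin φ = 0.797533, cos φ = 0.603275, sin λ = -0.003992, cos λ = 0.999992.
ΔU = cos φ cos λ·ΔX + cos φ sin λ·ΔY + sin φ·ΔZ = (0.603275)(0.999992)(-314) + (0.603275)(-0.003992)(-515) + (0.797533)(16) = -175.43 m.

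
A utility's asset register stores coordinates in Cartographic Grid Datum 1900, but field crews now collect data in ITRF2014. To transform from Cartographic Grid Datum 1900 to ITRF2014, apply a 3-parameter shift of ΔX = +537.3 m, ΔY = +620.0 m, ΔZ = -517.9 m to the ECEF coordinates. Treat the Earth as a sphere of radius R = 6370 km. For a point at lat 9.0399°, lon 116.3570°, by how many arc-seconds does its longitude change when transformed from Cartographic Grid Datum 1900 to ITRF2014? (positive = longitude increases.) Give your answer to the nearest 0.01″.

sin φ = 0.157122, cos φ = 0.987579, sin λ = 0.896045, cos λ = -0.443963.
East component: ΔE = −sin λ·ΔX + cos λ·ΔY = −(0.896045)(537.3) + (-0.443963)(620.0) = -756.70 m.
1° of latitude spans πR/180 = 111177 m; at latitude φ, 1° of longitude spans that × cos φ = 109796.6 m, so Δλ = -756.70 / 109796.6 × 3600 = -24.811″.

Δλ = -24.81″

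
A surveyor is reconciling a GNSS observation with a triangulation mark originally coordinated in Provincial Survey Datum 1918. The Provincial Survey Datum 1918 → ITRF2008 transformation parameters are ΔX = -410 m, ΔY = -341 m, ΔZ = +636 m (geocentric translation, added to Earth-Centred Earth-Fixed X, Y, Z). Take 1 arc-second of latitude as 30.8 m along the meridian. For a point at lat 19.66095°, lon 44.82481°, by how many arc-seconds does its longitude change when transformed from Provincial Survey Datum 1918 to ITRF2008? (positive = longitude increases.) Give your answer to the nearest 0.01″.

Δλ = 1.63″

sin φ = 0.336454, cos φ = 0.941700, sin λ = 0.704941, cos λ = 0.709266.
East component: ΔE = −sin λ·ΔX + cos λ·ΔY = −(0.704941)(-410) + (0.709266)(-341) = 47.17 m.
1° of latitude spans 3600 × 30.80 = 110880 m; at latitude φ, 1° of longitude spans that × cos φ = 104415.7 m, so Δλ = 47.17 / 104415.7 × 3600 = 1.626″.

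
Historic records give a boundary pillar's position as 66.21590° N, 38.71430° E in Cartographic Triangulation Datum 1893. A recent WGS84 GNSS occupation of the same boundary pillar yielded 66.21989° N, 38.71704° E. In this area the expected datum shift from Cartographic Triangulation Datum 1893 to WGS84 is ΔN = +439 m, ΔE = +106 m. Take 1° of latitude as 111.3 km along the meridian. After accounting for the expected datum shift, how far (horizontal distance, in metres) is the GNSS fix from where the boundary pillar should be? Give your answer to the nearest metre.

Observed coordinate differences: Δφ = +0.00399°, Δλ = +0.00274°.
Converting to metres (1° lat = 111300 m, cos φ = 0.403291): observed ΔN = 444.1 m, observed ΔE = 123.0 m.
Subtracting the expected shift leaves a residual of 444.1 − (439) = 5.1 m north and 123.0 − (106) = 17.0 m east.
Residual distance = √(5.1² + 17.0²) = 17.7 m.

18 m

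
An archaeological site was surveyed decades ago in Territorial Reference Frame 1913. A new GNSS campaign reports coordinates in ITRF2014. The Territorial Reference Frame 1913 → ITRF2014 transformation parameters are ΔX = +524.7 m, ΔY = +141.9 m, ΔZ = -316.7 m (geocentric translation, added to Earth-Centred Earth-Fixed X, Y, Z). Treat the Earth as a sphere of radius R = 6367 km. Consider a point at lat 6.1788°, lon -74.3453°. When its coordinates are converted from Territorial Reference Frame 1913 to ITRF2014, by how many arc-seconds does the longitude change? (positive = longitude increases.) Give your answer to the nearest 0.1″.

Δλ = 17.7″

sin φ = 0.107632, cos φ = 0.994191, sin λ = -0.962905, cos λ = 0.269839.
East component: ΔE = −sin λ·ΔX + cos λ·ΔY = −(-0.962905)(524.7) + (0.269839)(141.9) = 543.53 m.
1° of latitude spans πR/180 = 111125 m; at latitude φ, 1° of longitude spans that × cos φ = 110479.6 m, so Δλ = 543.53 / 110479.6 × 3600 = 17.711″.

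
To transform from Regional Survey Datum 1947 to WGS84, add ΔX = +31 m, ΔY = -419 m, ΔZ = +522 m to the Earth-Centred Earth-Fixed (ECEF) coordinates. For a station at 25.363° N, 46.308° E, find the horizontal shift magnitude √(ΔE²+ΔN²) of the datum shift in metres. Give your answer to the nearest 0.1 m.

The local east axis at (φ, λ) is (−sin λ, cos λ, 0), so ΔE = −sin(46.308°)·31 + cos(46.308°)·(-419) = -311.85 m.
The local north axis is (−sin φ cos λ, −sin φ sin λ, cos φ), giving ΔN = -9.173 + 129.775 + 471.686 = 592.29 m.
Horizontal magnitude = √(ΔE² + ΔN²) = √((-311.85)² + 592.29²) = 669.37 m.

669.4 m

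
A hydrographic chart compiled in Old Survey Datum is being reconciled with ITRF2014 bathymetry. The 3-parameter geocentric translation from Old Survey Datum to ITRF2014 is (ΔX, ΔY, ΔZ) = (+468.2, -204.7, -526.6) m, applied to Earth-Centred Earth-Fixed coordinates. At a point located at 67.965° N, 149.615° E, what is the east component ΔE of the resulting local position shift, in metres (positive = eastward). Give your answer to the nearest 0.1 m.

The local east axis at (φ, λ) is (−sin λ, cos λ, 0), so ΔE = −sin(149.615°)·468.2 + cos(149.615°)·(-204.7) = -60.24 m.

ΔE = -60.2 m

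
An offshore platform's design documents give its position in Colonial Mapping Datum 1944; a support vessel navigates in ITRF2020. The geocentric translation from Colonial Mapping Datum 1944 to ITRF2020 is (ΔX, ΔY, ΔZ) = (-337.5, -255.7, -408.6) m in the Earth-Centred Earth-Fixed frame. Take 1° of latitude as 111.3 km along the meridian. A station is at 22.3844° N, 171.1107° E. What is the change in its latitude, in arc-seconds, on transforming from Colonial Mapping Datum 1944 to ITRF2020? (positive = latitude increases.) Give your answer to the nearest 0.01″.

sin φ = 0.380819, cos φ = 0.924650, sin λ = 0.154526, cos λ = -0.987989.
North component: ΔN = −sin φ cos λ·ΔX − sin φ sin λ·ΔY + cos φ·ΔZ = −(0.380819)(-0.987989)(-337.5) − (0.380819)(0.154526)(-255.7) + (0.924650)(-408.6) = -489.75 m.
1° of latitude spans 111300 m, so Δφ = -489.75 / 111300 × 3600 = -15.841″.

Δφ = -15.84″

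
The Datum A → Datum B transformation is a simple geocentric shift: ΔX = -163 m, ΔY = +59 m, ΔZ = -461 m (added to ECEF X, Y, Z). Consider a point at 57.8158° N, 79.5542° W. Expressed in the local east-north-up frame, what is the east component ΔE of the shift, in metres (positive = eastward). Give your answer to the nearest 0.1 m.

The local east axis at (φ, λ) is (−sin λ, cos λ, 0), so ΔE = −sin(-79.5542°)·(-163) + cos(-79.5542°)·59 = -149.60 m.

ΔE = -149.6 m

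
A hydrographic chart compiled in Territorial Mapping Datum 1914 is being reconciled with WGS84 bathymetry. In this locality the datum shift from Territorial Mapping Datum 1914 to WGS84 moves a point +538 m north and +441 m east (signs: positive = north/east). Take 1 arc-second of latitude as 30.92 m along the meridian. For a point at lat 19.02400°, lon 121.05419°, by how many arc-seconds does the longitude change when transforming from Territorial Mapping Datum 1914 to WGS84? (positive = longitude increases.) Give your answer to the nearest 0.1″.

Δλ = 15.1″

At latitude 19.02400°, cos φ = 0.945382.
1″ of longitude at this latitude = 30.92 × cos φ = 29.2312 m, so Δλ = 441.0 / 29.2312 = 15.087″.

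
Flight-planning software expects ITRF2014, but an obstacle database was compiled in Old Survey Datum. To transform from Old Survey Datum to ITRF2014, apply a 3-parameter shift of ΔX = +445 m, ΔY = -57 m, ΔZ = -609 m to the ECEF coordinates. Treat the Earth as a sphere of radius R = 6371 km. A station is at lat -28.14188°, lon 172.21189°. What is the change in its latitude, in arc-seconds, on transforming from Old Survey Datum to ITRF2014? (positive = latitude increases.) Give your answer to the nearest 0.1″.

sin φ = -0.471657, cos φ = 0.881782, sin λ = 0.135510, cos λ = -0.990776.
North component: ΔN = −sin φ cos λ·ΔX − sin φ sin λ·ΔY + cos φ·ΔZ = −(-0.471657)(-0.990776)(445) − (-0.471657)(0.135510)(-57) + (0.881782)(-609) = -748.60 m.
1° of latitude spans πR/180 = 111195 m, so Δφ = -748.60 / 111195 × 3600 = -24.236″.

Δφ = -24.2″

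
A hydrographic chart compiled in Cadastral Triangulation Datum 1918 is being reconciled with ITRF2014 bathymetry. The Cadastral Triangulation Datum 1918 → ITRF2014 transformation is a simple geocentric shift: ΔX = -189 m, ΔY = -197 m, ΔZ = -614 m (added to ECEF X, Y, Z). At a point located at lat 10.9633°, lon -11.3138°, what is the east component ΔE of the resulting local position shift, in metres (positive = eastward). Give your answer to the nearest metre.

ΔE = -230 m

At φ = 10.9633°, λ = -11.3138°: sin φ = 0.190180, cos φ = 0.981749, sin λ = -0.196182, cos λ = 0.980567.
ΔE = −sin λ·ΔX + cos λ·ΔY = −(-0.196182)·(-189) + (0.980567)·(-197) = -230.25 m.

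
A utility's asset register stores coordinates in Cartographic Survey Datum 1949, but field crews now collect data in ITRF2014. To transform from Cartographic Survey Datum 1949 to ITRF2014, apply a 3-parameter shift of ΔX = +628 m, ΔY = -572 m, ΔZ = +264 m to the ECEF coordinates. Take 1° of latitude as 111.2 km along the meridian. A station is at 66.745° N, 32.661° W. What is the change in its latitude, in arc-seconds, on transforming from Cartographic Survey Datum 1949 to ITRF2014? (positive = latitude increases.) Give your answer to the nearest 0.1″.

Δφ = -21.5″

sin φ = 0.918757, cos φ = 0.394824, sin λ = -0.539667, cos λ = 0.841878.
North component: ΔN = −sin φ cos λ·ΔX − sin φ sin λ·ΔY + cos φ·ΔZ = −(0.918757)(0.841878)(628) − (0.918757)(-0.539667)(-572) + (0.394824)(264) = -665.12 m.
1° of latitude spans 111200 m, so Δφ = -665.12 / 111200 × 3600 = -21.533″.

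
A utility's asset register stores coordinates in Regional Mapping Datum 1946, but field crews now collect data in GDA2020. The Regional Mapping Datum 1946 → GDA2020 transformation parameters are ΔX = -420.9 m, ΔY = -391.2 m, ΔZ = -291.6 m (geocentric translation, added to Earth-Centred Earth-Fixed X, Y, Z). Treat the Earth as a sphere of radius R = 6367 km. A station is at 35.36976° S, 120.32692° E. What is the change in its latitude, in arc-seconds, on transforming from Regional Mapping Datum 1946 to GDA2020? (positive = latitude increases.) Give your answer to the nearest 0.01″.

sin φ = -0.578851, cos φ = 0.815433, sin λ = 0.863158, cos λ = -0.504933.
North component: ΔN = −sin φ cos λ·ΔX − sin φ sin λ·ΔY + cos φ·ΔZ = −(-0.578851)(-0.504933)(-420.9) − (-0.578851)(0.863158)(-391.2) + (0.815433)(-291.6) = -310.22 m.
1° of latitude spans πR/180 = 111125 m, so Δφ = -310.22 / 111125 × 3600 = -10.050″.

Δφ = -10.05″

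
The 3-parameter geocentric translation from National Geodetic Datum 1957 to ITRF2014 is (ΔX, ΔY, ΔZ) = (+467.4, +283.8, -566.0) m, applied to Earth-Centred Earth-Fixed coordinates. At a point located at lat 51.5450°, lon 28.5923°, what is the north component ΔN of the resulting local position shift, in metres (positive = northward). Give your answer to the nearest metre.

ΔN = -780 m

The local north axis is (−sin φ cos λ, −sin φ sin λ, cos φ), giving ΔN = -321.382 − 106.360 − 351.995 = -779.74 m.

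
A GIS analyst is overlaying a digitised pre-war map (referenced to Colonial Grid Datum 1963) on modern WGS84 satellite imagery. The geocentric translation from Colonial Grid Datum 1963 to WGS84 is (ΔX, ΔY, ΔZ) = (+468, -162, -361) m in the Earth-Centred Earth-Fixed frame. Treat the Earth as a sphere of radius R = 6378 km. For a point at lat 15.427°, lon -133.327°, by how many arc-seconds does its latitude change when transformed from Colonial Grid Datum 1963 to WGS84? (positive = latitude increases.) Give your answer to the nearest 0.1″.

Δφ = -9.5″

sin φ = 0.266010, cos φ = 0.963970, sin λ = -0.727449, cos λ = -0.686161.
North component: ΔN = −sin φ cos λ·ΔX − sin φ sin λ·ΔY + cos φ·ΔZ = −(0.266010)(-0.686161)(468) − (0.266010)(-0.727449)(-162) + (0.963970)(-361) = -293.92 m.
1° of latitude spans πR/180 = 111317 m, so Δφ = -293.92 / 111317 × 3600 = -9.505″.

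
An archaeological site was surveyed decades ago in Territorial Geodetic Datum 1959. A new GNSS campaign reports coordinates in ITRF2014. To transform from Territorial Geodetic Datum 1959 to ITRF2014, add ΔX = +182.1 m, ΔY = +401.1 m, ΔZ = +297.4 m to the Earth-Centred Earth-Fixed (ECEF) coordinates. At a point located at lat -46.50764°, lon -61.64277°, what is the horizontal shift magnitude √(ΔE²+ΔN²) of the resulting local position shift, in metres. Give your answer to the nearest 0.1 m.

The local east axis at (φ, λ) is (−sin λ, cos λ, 0), so ΔE = −sin(-61.64277°)·182.1 + cos(-61.64277°)·401.1 = 350.76 m.
The local north axis is (−sin φ cos λ, −sin φ sin λ, cos φ), giving ΔN = 62.747 − 256.067 + 204.688 = 11.37 m.
Horizontal magnitude = √(ΔE² + ΔN²) = √(350.76² + 11.37²) = 350.94 m.

350.9 m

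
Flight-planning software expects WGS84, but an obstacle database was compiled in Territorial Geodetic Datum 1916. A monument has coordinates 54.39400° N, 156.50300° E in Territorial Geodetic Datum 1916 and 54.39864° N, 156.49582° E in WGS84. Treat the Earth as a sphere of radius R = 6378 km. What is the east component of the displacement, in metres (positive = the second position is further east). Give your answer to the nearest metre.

Δφ = 54.39864° − 54.39400° = +0.00464°; Δλ = 156.49582° − 156.50300° = -0.00718°.
1° along a meridian = πR/180 = 111317 m.
ΔN = Δφ × 111317 = 516.5 m; ΔE = Δλ × 111317 × cos(54.39400°) = -0.00718 × 111317 × 0.582208 = -465.3 m.

ΔE = -465 m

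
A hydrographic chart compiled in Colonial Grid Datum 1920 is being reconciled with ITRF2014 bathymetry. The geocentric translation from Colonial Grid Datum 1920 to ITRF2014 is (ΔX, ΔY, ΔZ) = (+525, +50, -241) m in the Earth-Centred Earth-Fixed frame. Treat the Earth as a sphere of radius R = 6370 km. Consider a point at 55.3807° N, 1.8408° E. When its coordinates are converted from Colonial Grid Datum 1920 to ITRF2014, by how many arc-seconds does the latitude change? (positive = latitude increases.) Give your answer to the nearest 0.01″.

Δφ = -18.46″

sin φ = 0.822945, cos φ = 0.568121, sin λ = 0.032122, cos λ = 0.999484.
North component: ΔN = −sin φ cos λ·ΔX − sin φ sin λ·ΔY + cos φ·ΔZ = −(0.822945)(0.999484)(525) − (0.822945)(0.032122)(50) + (0.568121)(-241) = -570.06 m.
1° of latitude spans πR/180 = 111177 m, so Δφ = -570.06 / 111177 × 3600 = -18.459″.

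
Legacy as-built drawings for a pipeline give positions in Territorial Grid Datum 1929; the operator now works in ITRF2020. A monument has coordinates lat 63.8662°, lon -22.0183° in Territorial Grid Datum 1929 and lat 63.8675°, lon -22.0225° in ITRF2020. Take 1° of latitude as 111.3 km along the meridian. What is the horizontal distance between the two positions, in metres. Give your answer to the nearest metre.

252 m

Δφ = 63.8675° − 63.8662° = +0.0013°; Δλ = -22.0225° − -22.0183° = -0.0042°.
ΔN = Δφ × 111300 = 144.7 m; ΔE = Δλ × 111300 × cos(63.8662°) = -0.0042 × 111300 × 0.440469 = -205.9 m.
Distance = √(ΔE² + ΔN²) = √((-205.9)² + 144.7²) = 251.7 m.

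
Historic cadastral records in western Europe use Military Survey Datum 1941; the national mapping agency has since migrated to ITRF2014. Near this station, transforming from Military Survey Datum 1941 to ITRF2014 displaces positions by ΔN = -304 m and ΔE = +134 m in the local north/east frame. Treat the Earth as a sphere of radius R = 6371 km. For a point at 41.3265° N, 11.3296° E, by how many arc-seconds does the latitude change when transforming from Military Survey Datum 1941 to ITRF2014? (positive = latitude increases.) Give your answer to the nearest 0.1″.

On a sphere of radius R, 1 rad of latitude = R, so Δφ = ΔN / R = -304.0 / 6371000 = -4.7716e-05 rad = -9.842″.

Δφ = -9.8″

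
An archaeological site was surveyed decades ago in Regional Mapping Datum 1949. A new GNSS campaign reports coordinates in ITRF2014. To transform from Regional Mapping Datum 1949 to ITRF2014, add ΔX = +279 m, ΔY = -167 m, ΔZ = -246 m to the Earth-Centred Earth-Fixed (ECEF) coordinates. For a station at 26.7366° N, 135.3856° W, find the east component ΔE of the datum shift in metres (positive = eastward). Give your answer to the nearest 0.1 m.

ΔE = 314.8 m

The local east axis at (φ, λ) is (−sin λ, cos λ, 0), so ΔE = −sin(-135.3856°)·279 + cos(-135.3856°)·(-167) = 314.83 m.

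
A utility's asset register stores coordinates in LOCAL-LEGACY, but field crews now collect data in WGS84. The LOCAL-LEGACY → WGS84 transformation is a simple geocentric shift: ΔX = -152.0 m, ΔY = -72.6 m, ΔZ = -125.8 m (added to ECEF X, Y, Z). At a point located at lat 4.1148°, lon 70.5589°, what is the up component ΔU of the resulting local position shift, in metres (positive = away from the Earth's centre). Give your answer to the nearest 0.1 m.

At φ = 4.1148°, λ = 70.5589°: sin φ = 0.071755, cos φ = 0.997422, sin λ = 0.942984, cos λ = 0.332838.
ΔU = cos φ cos λ·ΔX + cos φ sin λ·ΔY + sin φ·ΔZ = (0.997422)(0.332838)(-152.0) + (0.997422)(0.942984)(-72.6) + (0.071755)(-125.8) = -127.77 m.

ΔU = -127.8 m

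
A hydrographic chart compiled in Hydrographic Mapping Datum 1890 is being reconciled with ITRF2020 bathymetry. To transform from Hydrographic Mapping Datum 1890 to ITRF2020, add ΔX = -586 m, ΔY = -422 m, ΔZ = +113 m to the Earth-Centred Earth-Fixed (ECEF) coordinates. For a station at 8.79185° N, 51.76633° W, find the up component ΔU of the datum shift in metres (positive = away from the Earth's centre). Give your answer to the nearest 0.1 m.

The local up (radial) axis is (cos φ cos λ, cos φ sin λ, sin φ), giving ΔU = -358.397 + 327.583 + 17.272 = -13.54 m.

ΔU = -13.5 m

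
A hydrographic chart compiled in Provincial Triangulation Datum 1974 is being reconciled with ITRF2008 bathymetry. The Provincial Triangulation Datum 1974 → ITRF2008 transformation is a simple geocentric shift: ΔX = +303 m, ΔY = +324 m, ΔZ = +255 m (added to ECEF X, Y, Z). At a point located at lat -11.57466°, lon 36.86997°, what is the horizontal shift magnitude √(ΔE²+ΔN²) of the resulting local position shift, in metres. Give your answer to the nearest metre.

At φ = -11.57466°, λ = 36.86997°: sin φ = -0.200645, cos φ = 0.979664, sin λ = 0.600001, cos λ = 0.799999.
ΔE = −sin λ·ΔX + cos λ·ΔY = −(0.600001)·(303) + (0.799999)·(324) = 77.40 m.
ΔN = −sin φ cos λ·ΔX − sin φ sin λ·ΔY + cos φ·ΔZ = −(-0.200645)(0.799999)(303) − (-0.200645)(0.600001)(324) + (0.979664)(255) = 337.46 m.
Horizontal magnitude = √(ΔE² + ΔN²) = √(77.40² + 337.46²) = 346.22 m.

346 m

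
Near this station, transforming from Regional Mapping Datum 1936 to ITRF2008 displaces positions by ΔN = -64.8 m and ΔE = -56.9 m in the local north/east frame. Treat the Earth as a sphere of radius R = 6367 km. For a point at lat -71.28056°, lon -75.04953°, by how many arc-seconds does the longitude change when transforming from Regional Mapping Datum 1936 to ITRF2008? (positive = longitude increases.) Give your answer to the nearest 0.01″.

Δλ = -5.74″

At latitude -71.28056°, cos φ = 0.320934.
One radian of longitude at latitude φ spans R cos φ, so Δλ = ΔE / (R cos φ) = -56.9 / (6367000 × 0.320934) = -2.7846e-05 rad = -5.744″.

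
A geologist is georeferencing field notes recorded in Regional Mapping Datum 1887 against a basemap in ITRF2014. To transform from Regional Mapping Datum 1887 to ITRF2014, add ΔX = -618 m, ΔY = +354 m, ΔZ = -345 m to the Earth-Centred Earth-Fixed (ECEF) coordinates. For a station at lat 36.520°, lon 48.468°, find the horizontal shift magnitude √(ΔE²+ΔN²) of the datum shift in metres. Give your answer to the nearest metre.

723 m

The local east axis at (φ, λ) is (−sin λ, cos λ, 0), so ΔE = −sin(48.468°)·(-618) + cos(48.468°)·354 = 697.34 m.
The local north axis is (−sin φ cos λ, −sin φ sin λ, cos φ), giving ΔN = 243.848 − 157.702 − 277.259 = -191.11 m.
Horizontal magnitude = √(ΔE² + ΔN²) = √(697.34² + (-191.11)²) = 723.06 m.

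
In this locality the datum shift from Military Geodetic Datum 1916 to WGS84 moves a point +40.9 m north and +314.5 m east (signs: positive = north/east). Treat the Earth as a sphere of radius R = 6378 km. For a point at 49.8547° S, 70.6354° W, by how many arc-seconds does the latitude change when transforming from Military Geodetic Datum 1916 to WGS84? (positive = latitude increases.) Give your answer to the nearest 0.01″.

Δφ = 1.32″

On a sphere of radius R, 1 rad of latitude = R, so Δφ = ΔN / R = 40.9 / 6378000 = 6.4127e-06 rad = 1.323″.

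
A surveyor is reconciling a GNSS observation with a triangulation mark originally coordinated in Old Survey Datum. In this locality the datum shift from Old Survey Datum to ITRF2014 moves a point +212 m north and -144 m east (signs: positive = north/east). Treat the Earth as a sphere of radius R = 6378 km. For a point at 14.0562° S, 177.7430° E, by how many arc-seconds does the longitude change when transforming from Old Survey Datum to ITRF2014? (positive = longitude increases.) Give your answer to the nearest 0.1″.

At latitude -14.0562°, cos φ = 0.970058.
One radian of longitude at latitude φ spans R cos φ, so Δλ = ΔE / (R cos φ) = -144.0 / (6378000 × 0.970058) = -2.3274e-05 rad = -4.801″.

Δλ = -4.8″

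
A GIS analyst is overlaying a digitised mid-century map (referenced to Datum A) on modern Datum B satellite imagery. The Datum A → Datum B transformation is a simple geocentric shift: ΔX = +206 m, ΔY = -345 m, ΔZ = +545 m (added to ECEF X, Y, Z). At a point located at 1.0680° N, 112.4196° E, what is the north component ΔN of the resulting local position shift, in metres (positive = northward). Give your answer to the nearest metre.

At φ = 1.0680°, λ = 112.4196°: sin φ = 0.018639, cos φ = 0.999826, sin λ = 0.924416, cos λ = -0.381387.
ΔN = −sin φ cos λ·ΔX − sin φ sin λ·ΔY + cos φ·ΔZ = −(0.018639)(-0.381387)(206) − (0.018639)(0.924416)(-345) + (0.999826)(545) = 552.31 m.

ΔN = 552 m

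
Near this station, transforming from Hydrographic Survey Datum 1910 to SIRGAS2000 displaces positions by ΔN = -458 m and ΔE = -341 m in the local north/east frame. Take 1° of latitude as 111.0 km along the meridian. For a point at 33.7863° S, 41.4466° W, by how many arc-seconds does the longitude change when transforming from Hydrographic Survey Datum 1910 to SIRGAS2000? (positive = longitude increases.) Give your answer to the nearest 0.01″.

At latitude -33.7863°, cos φ = 0.831117.
1° of longitude at this latitude = 111.0 × cos φ = 92.25 km, so Δλ = -341.0 / 92254.0 = -0.0036963° = -13.307″.

Δλ = -13.31″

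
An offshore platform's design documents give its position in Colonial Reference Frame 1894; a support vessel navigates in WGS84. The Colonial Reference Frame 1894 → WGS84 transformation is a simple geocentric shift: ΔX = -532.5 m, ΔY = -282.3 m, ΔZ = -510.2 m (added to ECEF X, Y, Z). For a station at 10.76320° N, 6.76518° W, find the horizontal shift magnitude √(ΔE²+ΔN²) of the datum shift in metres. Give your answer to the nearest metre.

534 m

At φ = 10.76320°, λ = -6.76518°: sin φ = 0.186750, cos φ = 0.982407, sin λ = -0.117800, cos λ = 0.993037.
ΔE = −sin λ·ΔX + cos λ·ΔY = −(-0.117800)·(-532.5) + (0.993037)·(-282.3) = -343.06 m.
ΔN = −sin φ cos λ·ΔX − sin φ sin λ·ΔY + cos φ·ΔZ = −(0.186750)(0.993037)(-532.5) − (0.186750)(-0.117800)(-282.3) + (0.982407)(-510.2) = -408.68 m.
Horizontal magnitude = √(ΔE² + ΔN²) = √((-343.06)² + (-408.68)²) = 533.59 m.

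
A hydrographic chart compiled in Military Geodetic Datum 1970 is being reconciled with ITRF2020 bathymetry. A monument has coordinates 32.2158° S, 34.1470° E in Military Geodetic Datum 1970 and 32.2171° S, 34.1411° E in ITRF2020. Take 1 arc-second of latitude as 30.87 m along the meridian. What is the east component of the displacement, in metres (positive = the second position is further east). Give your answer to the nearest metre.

Δφ = -32.2171° − -32.2158° = -0.0013°; Δλ = 34.1411° − 34.1470° = -0.0059°.
1° of latitude = 3600 × 30.87 = 111132 m.
ΔN = Δφ × 111132 = -144.5 m; ΔE = Δλ × 111132 × cos(-32.2158°) = -0.0059 × 111132 × 0.846046 = -554.7 m.

ΔE = -555 m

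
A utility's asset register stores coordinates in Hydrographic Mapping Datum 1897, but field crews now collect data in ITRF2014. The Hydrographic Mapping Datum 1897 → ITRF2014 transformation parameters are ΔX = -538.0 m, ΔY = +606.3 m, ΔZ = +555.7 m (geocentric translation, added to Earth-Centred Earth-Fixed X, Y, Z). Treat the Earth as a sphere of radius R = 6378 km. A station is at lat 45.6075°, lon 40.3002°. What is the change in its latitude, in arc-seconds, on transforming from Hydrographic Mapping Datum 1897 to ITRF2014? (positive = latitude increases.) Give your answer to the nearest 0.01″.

Δφ = 12.99″

sin φ = 0.714564, cos φ = 0.699570, sin λ = 0.646792, cos λ = 0.762666.
North component: ΔN = −sin φ cos λ·ΔX − sin φ sin λ·ΔY + cos φ·ΔZ = −(0.714564)(0.762666)(-538.0) − (0.714564)(0.646792)(606.3) + (0.699570)(555.7) = 401.73 m.
1° of latitude spans πR/180 = 111317 m, so Δφ = 401.73 / 111317 × 3600 = 12.992″.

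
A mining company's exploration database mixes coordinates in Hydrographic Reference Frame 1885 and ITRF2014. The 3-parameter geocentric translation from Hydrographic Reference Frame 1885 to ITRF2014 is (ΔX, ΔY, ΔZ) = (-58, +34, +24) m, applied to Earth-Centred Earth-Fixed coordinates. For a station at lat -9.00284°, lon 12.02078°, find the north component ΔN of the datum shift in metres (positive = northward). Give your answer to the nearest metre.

ΔN = 16 m

At φ = -9.00284°, λ = 12.02078°: sin φ = -0.156483, cos φ = 0.987681, sin λ = 0.208266, cos λ = 0.978072.
ΔN = −sin φ cos λ·ΔX − sin φ sin λ·ΔY + cos φ·ΔZ = −(-0.156483)(0.978072)(-58) − (-0.156483)(0.208266)(34) + (0.987681)(24) = 15.94 m.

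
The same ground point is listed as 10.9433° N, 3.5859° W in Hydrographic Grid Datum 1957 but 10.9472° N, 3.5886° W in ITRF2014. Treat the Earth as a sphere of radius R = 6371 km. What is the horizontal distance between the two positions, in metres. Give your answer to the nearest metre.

524 m

Δφ = 10.9472° − 10.9433° = +0.0039°; Δλ = -3.5886° − -3.5859° = -0.0027°.
1° along a meridian = πR/180 = 111195 m.
ΔN = Δφ × 111195 = 433.7 m; ΔE = Δλ × 111195 × cos(10.9433°) = -0.0027 × 111195 × 0.981816 = -294.8 m.
Distance = √(ΔE² + ΔN²) = √((-294.8)² + 433.7²) = 524.4 m.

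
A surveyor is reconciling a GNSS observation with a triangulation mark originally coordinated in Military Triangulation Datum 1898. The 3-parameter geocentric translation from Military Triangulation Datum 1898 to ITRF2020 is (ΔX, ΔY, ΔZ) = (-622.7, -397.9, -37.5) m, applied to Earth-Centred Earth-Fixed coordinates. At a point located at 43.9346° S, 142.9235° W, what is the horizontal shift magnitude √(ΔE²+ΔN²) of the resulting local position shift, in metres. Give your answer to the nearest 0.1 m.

487.6 m

At φ = -43.9346°, λ = -142.9235°: sin φ = -0.693837, cos φ = 0.720132, sin λ = -0.602881, cos λ = -0.797831.
ΔE = −sin λ·ΔX + cos λ·ΔY = −(-0.602881)·(-622.7) + (-0.797831)·(-397.9) = -57.96 m.
ΔN = −sin φ cos λ·ΔX − sin φ sin λ·ΔY + cos φ·ΔZ = −(-0.693837)(-0.797831)(-622.7) − (-0.693837)(-0.602881)(-397.9) + (0.720132)(-37.5) = 484.14 m.
Horizontal magnitude = √(ΔE² + ΔN²) = √((-57.96)² + 484.14²) = 487.60 m.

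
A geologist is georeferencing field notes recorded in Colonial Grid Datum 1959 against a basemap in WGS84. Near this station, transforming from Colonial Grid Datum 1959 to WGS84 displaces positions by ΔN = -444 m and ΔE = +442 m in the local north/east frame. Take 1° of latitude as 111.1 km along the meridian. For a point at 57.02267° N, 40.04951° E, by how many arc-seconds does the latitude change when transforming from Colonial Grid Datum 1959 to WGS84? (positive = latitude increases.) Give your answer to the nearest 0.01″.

1° of latitude = 111.1 km, so Δφ = -444.0 / 111100 = -0.0039964° = -14.387″.

Δφ = -14.39″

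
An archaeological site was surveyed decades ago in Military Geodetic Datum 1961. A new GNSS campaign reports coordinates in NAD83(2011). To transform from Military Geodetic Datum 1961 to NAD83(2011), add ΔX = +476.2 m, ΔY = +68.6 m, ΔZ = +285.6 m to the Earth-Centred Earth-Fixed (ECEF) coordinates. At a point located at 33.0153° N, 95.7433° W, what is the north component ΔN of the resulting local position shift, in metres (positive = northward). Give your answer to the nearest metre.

At φ = 33.0153°, λ = -95.7433°: sin φ = 0.544863, cos φ = 0.838525, sin λ = -0.994980, cos λ = -0.100072.
ΔN = −sin φ cos λ·ΔX − sin φ sin λ·ΔY + cos φ·ΔZ = −(0.544863)(-0.100072)(476.2) − (0.544863)(-0.994980)(68.6) + (0.838525)(285.6) = 302.64 m.

ΔN = 303 m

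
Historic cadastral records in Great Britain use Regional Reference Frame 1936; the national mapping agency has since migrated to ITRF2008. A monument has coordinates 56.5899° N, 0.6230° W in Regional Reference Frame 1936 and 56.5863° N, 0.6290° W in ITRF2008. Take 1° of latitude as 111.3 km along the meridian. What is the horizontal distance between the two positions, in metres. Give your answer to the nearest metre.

544 m

Δφ = 56.5863° − 56.5899° = -0.0036°; Δλ = -0.6290° − -0.6230° = -0.0060°.
ΔN = Δφ × 111300 = -400.7 m; ΔE = Δλ × 111300 × cos(56.5899°) = -0.0060 × 111300 × 0.550628 = -367.7 m.
Distance = √(ΔE² + ΔN²) = √((-367.7)² + (-400.7)²) = 543.8 m.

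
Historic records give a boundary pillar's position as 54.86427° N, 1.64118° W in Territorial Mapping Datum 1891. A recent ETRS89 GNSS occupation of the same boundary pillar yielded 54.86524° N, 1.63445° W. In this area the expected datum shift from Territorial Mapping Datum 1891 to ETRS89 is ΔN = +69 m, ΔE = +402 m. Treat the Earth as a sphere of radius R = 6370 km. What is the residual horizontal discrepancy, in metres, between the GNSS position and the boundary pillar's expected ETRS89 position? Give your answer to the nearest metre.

48 m

Observed coordinate differences: Δφ = +0.00097°, Δλ = +0.00673°.
Converting to metres (1° lat = 111177 m, cos φ = 0.575515): observed ΔN = 107.8 m, observed ΔE = 430.6 m.
Subtracting the expected shift leaves a residual of 107.8 − (69) = 38.8 m north and 430.6 − (402) = 28.6 m east.
Residual distance = √(38.8² + 28.6²) = 48.2 m.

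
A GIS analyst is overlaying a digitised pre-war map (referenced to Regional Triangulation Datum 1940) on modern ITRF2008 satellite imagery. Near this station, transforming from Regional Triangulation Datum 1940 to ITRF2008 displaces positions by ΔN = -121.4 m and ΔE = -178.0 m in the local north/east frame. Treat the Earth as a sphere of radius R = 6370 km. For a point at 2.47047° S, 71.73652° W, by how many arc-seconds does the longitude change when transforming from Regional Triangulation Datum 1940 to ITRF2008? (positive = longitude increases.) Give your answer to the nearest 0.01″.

Δλ = -5.77″

At latitude -2.47047°, cos φ = 0.999071.
One radian of longitude at latitude φ spans R cos φ, so Δλ = ΔE / (R cos φ) = -178.0 / (6370000 × 0.999071) = -2.7969e-05 rad = -5.769″.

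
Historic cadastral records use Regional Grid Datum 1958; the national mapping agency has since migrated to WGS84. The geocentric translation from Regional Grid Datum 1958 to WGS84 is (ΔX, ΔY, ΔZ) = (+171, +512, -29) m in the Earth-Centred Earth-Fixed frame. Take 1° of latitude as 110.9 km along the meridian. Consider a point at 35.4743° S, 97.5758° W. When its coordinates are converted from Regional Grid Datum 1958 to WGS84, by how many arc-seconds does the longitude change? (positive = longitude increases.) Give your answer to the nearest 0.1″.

Δλ = 4.1″

sin φ = -0.580338, cos φ = 0.814376, sin λ = -0.991271, cos λ = -0.131838.
East component: ΔE = −sin λ·ΔX + cos λ·ΔY = −(-0.991271)(171) + (-0.131838)(512) = 102.01 m.
1° of latitude spans 110900 m; at latitude φ, 1° of longitude spans that × cos φ = 90314.3 m, so Δλ = 102.01 / 90314.3 × 3600 = 4.066″.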